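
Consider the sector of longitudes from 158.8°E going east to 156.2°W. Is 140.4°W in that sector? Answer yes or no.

No

Band width going east from +158.8° to -156.2°: ((-156.2 − 158.8) mod 360) = 45.0°.
Offset of -140.4° east of the west edge: ((-140.4 − 158.8) mod 360) = 60.8°.
60.8° > 45.0° ⇒ outside.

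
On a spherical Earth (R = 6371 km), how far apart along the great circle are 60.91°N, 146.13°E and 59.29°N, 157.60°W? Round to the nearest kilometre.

Δλ = -157.60 − 146.13 = -303.73°; wrapped into (−180°, 180°]: 56.27°.
Δφ = 59.29 − 60.91 = -1.62°.
a = sin²(Δφ/2) + cos φ₁ · cos φ₂ · sin²(Δλ/2) = 0.055410.
c = 2·atan2(√a, √(1−a)) = 0.47524 rad → d = 6371·c ≈ 3027.79 km.

3028 km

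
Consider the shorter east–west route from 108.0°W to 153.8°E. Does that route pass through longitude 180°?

Yes

Naïve |153.8 − -108.0| = 261.8° > 180°, so the shorter arc goes the other way round — across 180°.
Signed shortest Δλ = ((153.8 − -108.0 + 180) mod 360) − 180 = -98.2°.
Going west by 98.2° from -108.0° passes through 180° before reaching +153.8°.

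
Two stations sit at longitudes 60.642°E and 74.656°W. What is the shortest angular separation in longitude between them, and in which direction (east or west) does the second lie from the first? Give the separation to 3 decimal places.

135.298° west

Raw difference: -74.656 − 60.642 = -135.298°.
Normalise into (−180°, 180°]: -135.298° stays -135.298°.
Negative ⇒ the second point lies to the west; separation 135.298°.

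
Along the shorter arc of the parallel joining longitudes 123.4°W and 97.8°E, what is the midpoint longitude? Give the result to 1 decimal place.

Signed shortest Δλ from -123.4° to +97.8° is -138.8°.
Midpoint longitude = -123.4° + (-138.8°)/2 = -123.4° − 69.4° = -192.8°.
Normalise into (−180°, 180°]: +167.2°.
(The naïve average (-123.4 + +97.8)/2 = -12.8° is on the wrong side of the globe.)

167.2°E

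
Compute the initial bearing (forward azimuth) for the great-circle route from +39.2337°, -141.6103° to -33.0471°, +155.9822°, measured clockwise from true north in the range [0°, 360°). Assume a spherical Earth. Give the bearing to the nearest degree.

Δλ = 155.9822 − -141.6103 = 297.5925°; wrapped into (−180°, 180°]: -62.4075°.
θ = atan2( sin Δλ · cos φ₂ , cos φ₁ · sin φ₂ − sin φ₁ · cos φ₂ · cos Δλ )
  = atan2(-0.74289, -0.66796) = -131.960° → normalised to [0°, 360°): 228.040°.

228°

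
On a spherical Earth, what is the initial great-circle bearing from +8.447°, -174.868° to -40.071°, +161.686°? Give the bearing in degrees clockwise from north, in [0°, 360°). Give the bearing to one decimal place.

Δλ = 161.686 − -174.868 = 336.554°; wrapped into (−180°, 180°]: -23.446°.
θ = atan2( sin Δλ · cos φ₂ , cos φ₁ · sin φ₂ − sin φ₁ · cos φ₂ · cos Δλ )
  = atan2(-0.30448, -0.73988) = -157.632° → normalised to [0°, 360°): 202.368°.

202.4°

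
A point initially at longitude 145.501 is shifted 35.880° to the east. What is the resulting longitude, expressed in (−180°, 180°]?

-178.619°

Start at +145.501°; shift +35.880° → +181.381°.
+181.381° lies outside (−180°, 180°]; subtract 360° → -178.619°.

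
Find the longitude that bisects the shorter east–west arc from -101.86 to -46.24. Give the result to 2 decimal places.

Signed shortest Δλ from -101.86° to -46.24° is +55.62°.
Midpoint longitude = -101.86° + (+55.62°)/2 = -101.86° + 27.81° = -74.05°.

-74.05°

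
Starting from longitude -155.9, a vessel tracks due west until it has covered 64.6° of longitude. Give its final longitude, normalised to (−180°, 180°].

+139.5°

Start at -155.9°; shift −64.6° → -220.5°.
-220.5° lies outside (−180°, 180°]; add 360° → +139.5°.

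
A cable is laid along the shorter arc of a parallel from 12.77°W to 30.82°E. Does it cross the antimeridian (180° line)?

No

Signed shortest Δλ = ((30.82 − -12.77 + 180) mod 360) − 180 = 43.59°.
Going east by 43.59° from -12.77° reaches +30.82° without touching 180°.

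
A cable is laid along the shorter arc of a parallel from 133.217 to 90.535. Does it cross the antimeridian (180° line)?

Signed shortest Δλ = ((90.535 − 133.217 + 180) mod 360) − 180 = -42.682°.
Going west by 42.682° from +133.217° reaches +90.535° without touching 180°.

No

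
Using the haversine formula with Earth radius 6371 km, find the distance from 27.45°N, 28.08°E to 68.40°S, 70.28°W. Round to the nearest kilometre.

13169 km

Δλ = -70.28 − 28.08 = -98.36°.
Δφ = -68.40 − 27.45 = -95.85°.
a = sin²(Δφ/2) + cos φ₁ · cos φ₂ · sin²(Δλ/2) = 0.738050.
c = 2·atan2(√a, √(1−a)) = 2.06701 rad → d = 6371·c ≈ 13168.92 km.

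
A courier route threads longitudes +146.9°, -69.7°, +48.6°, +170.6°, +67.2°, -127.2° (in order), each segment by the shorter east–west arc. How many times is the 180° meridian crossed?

2

Leg 1: +146.9° → -69.7°, shortest Δλ = 143.4° (east) — crosses 180°.
Leg 2: -69.7° → +48.6°, shortest Δλ = 118.3° (east) — does not cross 180°.
Leg 3: +48.6° → +170.6°, shortest Δλ = 122.0° (east) — does not cross 180°.
Leg 4: +170.6° → +67.2°, shortest Δλ = -103.4° (west) — does not cross 180°.
Leg 5: +67.2° → -127.2°, shortest Δλ = 165.6° (east) — crosses 180°.
Total crossings: 2.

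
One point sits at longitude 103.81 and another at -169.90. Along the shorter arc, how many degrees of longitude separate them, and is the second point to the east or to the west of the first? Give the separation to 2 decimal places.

Raw difference: -169.90 − 103.81 = -273.71°.
Normalise into (−180°, 180°]: -273.71° + 360° = 86.29°.
Positive ⇒ the second point lies to the east; separation 86.29°.

86.29° east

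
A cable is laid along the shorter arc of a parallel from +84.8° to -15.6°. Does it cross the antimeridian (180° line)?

No

Signed shortest Δλ = ((-15.6 − 84.8 + 180) mod 360) − 180 = -100.4°.
Going west by 100.4° from +84.8° reaches -15.6° without touching 180°.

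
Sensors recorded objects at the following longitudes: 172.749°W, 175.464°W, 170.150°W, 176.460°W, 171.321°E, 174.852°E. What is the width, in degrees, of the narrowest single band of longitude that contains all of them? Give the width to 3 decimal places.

18.529°

Sort the longitudes: -176.460°, -175.464°, -172.749°, -170.150°, +171.321°, +174.852°.
Eastward gaps between consecutive values (wrapping around): 0.996°, 2.715°, 2.599°, 341.471°, 3.531°, 8.688°.
Largest gap = 341.471° ⇒ minimal covering band is its complement: 360° − 341.471° = 18.529°.
Band runs from +171.321° eastward to -170.150°, crossing the antimeridian.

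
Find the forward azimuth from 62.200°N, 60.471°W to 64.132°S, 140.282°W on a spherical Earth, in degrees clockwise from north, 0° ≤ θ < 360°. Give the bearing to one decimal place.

Δλ = -140.282 − -60.471 = -79.811°.
θ = atan2( sin Δλ · cos φ₂ , cos φ₁ · sin φ₂ − sin φ₁ · cos φ₂ · cos Δλ )
  = atan2(-0.42942, -0.48793) = -138.649° → normalised to [0°, 360°): 221.351°.

221.4°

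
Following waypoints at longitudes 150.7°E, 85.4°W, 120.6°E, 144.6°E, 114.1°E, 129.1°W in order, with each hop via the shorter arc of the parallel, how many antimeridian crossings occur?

Leg 1: +150.7° → -85.4°, shortest Δλ = 123.9° (east) — crosses 180°.
Leg 2: -85.4° → +120.6°, shortest Δλ = -154.0° (west) — crosses 180°.
Leg 3: +120.6° → +144.6°, shortest Δλ = 24.0° (east) — does not cross 180°.
Leg 4: +144.6° → +114.1°, shortest Δλ = -30.5° (west) — does not cross 180°.
Leg 5: +114.1° → -129.1°, shortest Δλ = 116.8° (east) — crosses 180°.
Total crossings: 3.

3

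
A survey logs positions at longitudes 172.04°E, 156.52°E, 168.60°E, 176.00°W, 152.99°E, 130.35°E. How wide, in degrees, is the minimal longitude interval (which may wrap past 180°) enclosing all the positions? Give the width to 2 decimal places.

Sort the longitudes: -176.00°, +130.35°, +152.99°, +156.52°, +168.60°, +172.04°.
Eastward gaps between consecutive values (wrapping around): 306.35°, 22.64°, 3.53°, 12.08°, 3.44°, 11.96°.
Largest gap = 306.35° ⇒ minimal covering band is its complement: 360° − 306.35° = 53.65°.
Band runs from +130.35° eastward to -176.00°, crossing the antimeridian.

53.65°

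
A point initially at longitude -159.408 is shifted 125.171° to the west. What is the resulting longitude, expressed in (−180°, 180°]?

Start at -159.408°; shift −125.171° → -284.579°.
-284.579° lies outside (−180°, 180°]; add 360° → +75.421°.

+75.421°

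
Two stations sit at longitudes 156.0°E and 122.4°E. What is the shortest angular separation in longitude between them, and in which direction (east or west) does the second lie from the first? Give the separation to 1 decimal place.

Raw difference: 122.4 − 156.0 = -33.6°.
Normalise into (−180°, 180°]: -33.6° stays -33.6°.
Negative ⇒ the second point lies to the west; separation 33.6°.

33.6° west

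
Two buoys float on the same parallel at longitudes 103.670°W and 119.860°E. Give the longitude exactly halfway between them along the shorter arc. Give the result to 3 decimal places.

Signed shortest Δλ from -103.670° to +119.860° is -136.470°.
Midpoint longitude = -103.670° + (-136.470°)/2 = -103.670° − 68.235° = -171.905°.
(The naïve average (-103.670 + +119.860)/2 = 8.095° is on the wrong side of the globe.)

171.905°W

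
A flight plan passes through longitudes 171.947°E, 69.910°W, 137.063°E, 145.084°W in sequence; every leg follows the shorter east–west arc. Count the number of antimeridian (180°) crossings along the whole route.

Leg 1: +171.947° → -69.910°, shortest Δλ = 118.143° (east) — crosses 180°.
Leg 2: -69.910° → +137.063°, shortest Δλ = -153.027° (west) — crosses 180°.
Leg 3: +137.063° → -145.084°, shortest Δλ = 77.853° (east) — crosses 180°.
Total crossings: 3.

3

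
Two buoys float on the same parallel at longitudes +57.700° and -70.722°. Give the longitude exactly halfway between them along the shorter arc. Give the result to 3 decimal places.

Signed shortest Δλ from +57.700° to -70.722° is -128.422°.
Midpoint longitude = +57.700° + (-128.422°)/2 = +57.700° − 64.211° = -6.511°.

-6.511°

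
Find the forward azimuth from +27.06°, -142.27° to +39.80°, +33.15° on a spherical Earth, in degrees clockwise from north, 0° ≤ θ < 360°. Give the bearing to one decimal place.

Δλ = 33.15 − -142.27 = 175.42°.
θ = atan2( sin Δλ · cos φ₂ , cos φ₁ · sin φ₂ − sin φ₁ · cos φ₂ · cos Δλ )
  = atan2(0.06135, 0.91843) = 3.821° → normalised to [0°, 360°): 3.821°.

3.8°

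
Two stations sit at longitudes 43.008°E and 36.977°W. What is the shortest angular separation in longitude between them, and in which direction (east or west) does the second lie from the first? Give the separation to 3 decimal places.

Raw difference: -36.977 − 43.008 = -79.985°.
Normalise into (−180°, 180°]: -79.985° stays -79.985°.
Negative ⇒ the second point lies to the west; separation 79.985°.

79.985° west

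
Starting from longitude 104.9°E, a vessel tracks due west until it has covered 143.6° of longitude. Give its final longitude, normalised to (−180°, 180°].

Start at +104.9°; shift −143.6° → -38.7°.
-38.7° already lies in (−180°, 180°].

38.7°W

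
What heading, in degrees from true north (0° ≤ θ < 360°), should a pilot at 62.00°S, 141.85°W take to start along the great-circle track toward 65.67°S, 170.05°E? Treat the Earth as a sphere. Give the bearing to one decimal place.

238.9°

Δλ = 170.05 − -141.85 = 311.90°; wrapped into (−180°, 180°]: -48.10°.
θ = atan2( sin Δλ · cos φ₂ , cos φ₁ · sin φ₂ − sin φ₁ · cos φ₂ · cos Δλ )
  = atan2(-0.30665, -0.18484) = -121.081° → normalised to [0°, 360°): 238.919°.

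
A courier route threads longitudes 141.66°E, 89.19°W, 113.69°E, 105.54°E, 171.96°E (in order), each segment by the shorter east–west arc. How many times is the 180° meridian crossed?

2

Leg 1: +141.66° → -89.19°, shortest Δλ = 129.15° (east) — crosses 180°.
Leg 2: -89.19° → +113.69°, shortest Δλ = -157.12° (west) — crosses 180°.
Leg 3: +113.69° → +105.54°, shortest Δλ = -8.15° (west) — does not cross 180°.
Leg 4: +105.54° → +171.96°, shortest Δλ = 66.42° (east) — does not cross 180°.
Total crossings: 2.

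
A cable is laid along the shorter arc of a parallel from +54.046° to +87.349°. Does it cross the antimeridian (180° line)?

Signed shortest Δλ = ((87.349 − 54.046 + 180) mod 360) − 180 = 33.303°.
Going east by 33.303° from +54.046° reaches +87.349° without touching 180°.

No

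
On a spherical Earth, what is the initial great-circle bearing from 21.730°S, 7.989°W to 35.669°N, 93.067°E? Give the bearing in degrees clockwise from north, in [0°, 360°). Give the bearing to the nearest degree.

Δλ = 93.067 − -7.989 = 101.056°.
θ = atan2( sin Δλ · cos φ₂ , cos φ₁ · sin φ₂ − sin φ₁ · cos φ₂ · cos Δλ )
  = atan2(0.79732, 0.48399) = 58.742° → normalised to [0°, 360°): 58.742°.

59°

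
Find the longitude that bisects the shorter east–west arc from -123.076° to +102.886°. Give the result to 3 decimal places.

Signed shortest Δλ from -123.076° to +102.886° is -134.038°.
Midpoint longitude = -123.076° + (-134.038°)/2 = -123.076° − 67.019° = -190.095°.
Normalise into (−180°, 180°]: +169.905°.
(The naïve average (-123.076 + +102.886)/2 = -10.095° is on the wrong side of the globe.)

+169.905°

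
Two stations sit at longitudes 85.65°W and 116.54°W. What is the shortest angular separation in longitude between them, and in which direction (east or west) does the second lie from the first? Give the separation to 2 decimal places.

30.89° west

Raw difference: -116.54 − -85.65 = -30.89°.
Normalise into (−180°, 180°]: -30.89° stays -30.89°.
Negative ⇒ the second point lies to the west; separation 30.89°.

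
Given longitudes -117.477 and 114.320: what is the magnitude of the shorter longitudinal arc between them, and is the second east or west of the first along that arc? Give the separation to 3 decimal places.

128.203° west

Raw difference: 114.320 − -117.477 = 231.797°.
Normalise into (−180°, 180°]: 231.797° − 360° = -128.203°.
Negative ⇒ the second point lies to the west; separation 128.203°.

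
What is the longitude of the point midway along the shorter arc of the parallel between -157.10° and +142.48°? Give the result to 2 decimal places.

+172.69°

Signed shortest Δλ from -157.10° to +142.48° is -60.42°.
Midpoint longitude = -157.10° + (-60.42°)/2 = -157.10° − 30.21° = -187.31°.
Normalise into (−180°, 180°]: +172.69°.
(The naïve average (-157.10 + +142.48)/2 = -7.31° is on the wrong side of the globe.)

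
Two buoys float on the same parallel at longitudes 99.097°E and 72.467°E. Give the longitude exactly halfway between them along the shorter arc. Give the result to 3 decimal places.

Signed shortest Δλ from +99.097° to +72.467° is -26.630°.
Midpoint longitude = +99.097° + (-26.630°)/2 = +99.097° − 13.315° = +85.782°.

85.782°E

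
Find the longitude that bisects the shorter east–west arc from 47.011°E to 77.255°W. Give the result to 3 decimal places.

Signed shortest Δλ from +47.011° to -77.255° is -124.266°.
Midpoint longitude = +47.011° + (-124.266°)/2 = +47.011° − 62.133° = -15.122°.

15.122°W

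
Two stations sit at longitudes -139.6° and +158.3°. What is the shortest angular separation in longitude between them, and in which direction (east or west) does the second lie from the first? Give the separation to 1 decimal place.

62.1° west

Raw difference: 158.3 − -139.6 = 297.9°.
Normalise into (−180°, 180°]: 297.9° − 360° = -62.1°.
Negative ⇒ the second point lies to the west; separation 62.1°.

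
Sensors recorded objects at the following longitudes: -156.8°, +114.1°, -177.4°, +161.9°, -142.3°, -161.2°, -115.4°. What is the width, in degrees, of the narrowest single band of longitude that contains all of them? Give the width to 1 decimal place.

Sort the longitudes: -177.4°, -161.2°, -156.8°, -142.3°, -115.4°, +114.1°, +161.9°.
Eastward gaps between consecutive values (wrapping around): 16.2°, 4.4°, 14.5°, 26.9°, 229.5°, 47.8°, 20.7°.
Largest gap = 229.5° ⇒ minimal covering band is its complement: 360° − 229.5° = 130.5°.
Band runs from +114.1° eastward to -115.4°, crossing the antimeridian.

130.5°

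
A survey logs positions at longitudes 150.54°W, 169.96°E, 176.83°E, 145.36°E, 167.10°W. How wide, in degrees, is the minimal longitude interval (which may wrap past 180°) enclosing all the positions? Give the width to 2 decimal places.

Sort the longitudes: -167.10°, -150.54°, +145.36°, +169.96°, +176.83°.
Eastward gaps between consecutive values (wrapping around): 16.56°, 295.90°, 24.60°, 6.87°, 16.07°.
Largest gap = 295.90° ⇒ minimal covering band is its complement: 360° − 295.90° = 64.10°.
Band runs from +145.36° eastward to -150.54°, crossing the antimeridian.

64.10°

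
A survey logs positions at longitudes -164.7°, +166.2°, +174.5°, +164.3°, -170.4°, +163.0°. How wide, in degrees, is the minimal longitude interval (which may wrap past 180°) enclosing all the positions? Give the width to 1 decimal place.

32.3°

Sort the longitudes: -170.4°, -164.7°, +163.0°, +164.3°, +166.2°, +174.5°.
Eastward gaps between consecutive values (wrapping around): 5.7°, 327.7°, 1.3°, 1.9°, 8.3°, 15.1°.
Largest gap = 327.7° ⇒ minimal covering band is its complement: 360° − 327.7° = 32.3°.
Band runs from +163.0° eastward to -164.7°, crossing the antimeridian.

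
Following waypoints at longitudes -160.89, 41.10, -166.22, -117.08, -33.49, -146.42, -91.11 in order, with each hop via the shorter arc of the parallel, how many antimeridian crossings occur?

2

Leg 1: -160.89° → +41.10°, shortest Δλ = -158.01° (west) — crosses 180°.
Leg 2: +41.10° → -166.22°, shortest Δλ = 152.68° (east) — crosses 180°.
Leg 3: -166.22° → -117.08°, shortest Δλ = 49.14° (east) — does not cross 180°.
Leg 4: -117.08° → -33.49°, shortest Δλ = 83.59° (east) — does not cross 180°.
Leg 5: -33.49° → -146.42°, shortest Δλ = -112.93° (west) — does not cross 180°.
Leg 6: -146.42° → -91.11°, shortest Δλ = 55.31° (east) — does not cross 180°.
Total crossings: 2.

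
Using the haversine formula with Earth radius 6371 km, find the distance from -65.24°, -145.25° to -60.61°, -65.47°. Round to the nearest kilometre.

3796 km

Δλ = -65.47 − -145.25 = 79.78°.
Δφ = -60.61 − -65.24 = 4.63°.
a = sin²(Δφ/2) + cos φ₁ · cos φ₂ · sin²(Δλ/2) = 0.086166.
c = 2·atan2(√a, √(1−a)) = 0.59586 rad → d = 6371·c ≈ 3796.19 km.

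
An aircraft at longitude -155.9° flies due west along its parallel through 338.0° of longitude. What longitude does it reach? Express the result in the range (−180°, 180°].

Start at -155.9°; shift −338.0° → -493.9°.
-493.9° lies outside (−180°, 180°]; add 360° → -133.9°.

-133.9°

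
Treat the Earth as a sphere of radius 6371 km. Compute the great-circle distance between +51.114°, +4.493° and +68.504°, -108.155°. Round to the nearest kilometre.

5619 km

Δλ = -108.155 − 4.493 = -112.648°.
Δφ = 68.504 − 51.114 = 17.390°.
a = sin²(Δφ/2) + cos φ₁ · cos φ₂ · sin²(Δλ/2) = 0.182163.
c = 2·atan2(√a, √(1−a)) = 0.88192 rad → d = 6371·c ≈ 5618.69 km.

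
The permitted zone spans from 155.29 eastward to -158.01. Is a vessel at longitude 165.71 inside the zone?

Yes

Band width going east from +155.29° to -158.01°: ((-158.01 − 155.29) mod 360) = 46.70°.
Offset of +165.71° east of the west edge: ((165.71 − 155.29) mod 360) = 10.42°.
10.42° ≤ 46.70° ⇒ inside.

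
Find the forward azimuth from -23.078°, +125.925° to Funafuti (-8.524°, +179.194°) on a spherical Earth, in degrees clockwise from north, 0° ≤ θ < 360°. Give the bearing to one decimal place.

83.1°

Δλ = 179.194 − 125.925 = 53.269°.
θ = atan2( sin Δλ · cos φ₂ , cos φ₁ · sin φ₂ − sin φ₁ · cos φ₂ · cos Δλ )
  = atan2(0.79260, 0.09548) = 83.131° → normalised to [0°, 360°): 83.131°.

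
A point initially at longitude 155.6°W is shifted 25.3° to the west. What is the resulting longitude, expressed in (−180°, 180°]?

179.1°E

Start at -155.6°; shift −25.3° → -180.9°.
-180.9° lies outside (−180°, 180°]; add 360° → +179.1°.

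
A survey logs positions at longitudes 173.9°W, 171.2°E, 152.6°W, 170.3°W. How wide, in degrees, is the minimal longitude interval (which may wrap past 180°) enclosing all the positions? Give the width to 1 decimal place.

Sort the longitudes: -173.9°, -170.3°, -152.6°, +171.2°.
Eastward gaps between consecutive values (wrapping around): 3.6°, 17.7°, 323.8°, 14.9°.
Largest gap = 323.8° ⇒ minimal covering band is its complement: 360° − 323.8° = 36.2°.
Band runs from +171.2° eastward to -152.6°, crossing the antimeridian.

36.2°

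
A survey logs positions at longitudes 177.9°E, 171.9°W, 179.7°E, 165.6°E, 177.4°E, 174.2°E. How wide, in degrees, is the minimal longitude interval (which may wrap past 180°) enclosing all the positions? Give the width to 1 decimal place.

Sort the longitudes: -171.9°, +165.6°, +174.2°, +177.4°, +177.9°, +179.7°.
Eastward gaps between consecutive values (wrapping around): 337.5°, 8.6°, 3.2°, 0.5°, 1.8°, 8.4°.
Largest gap = 337.5° ⇒ minimal covering band is its complement: 360° − 337.5° = 22.5°.
Band runs from +165.6° eastward to -171.9°, crossing the antimeridian.

22.5°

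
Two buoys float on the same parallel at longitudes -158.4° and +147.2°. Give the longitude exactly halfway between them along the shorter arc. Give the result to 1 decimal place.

+174.4°

Signed shortest Δλ from -158.4° to +147.2° is -54.4°.
Midpoint longitude = -158.4° + (-54.4°)/2 = -158.4° − 27.2° = -185.6°.
Normalise into (−180°, 180°]: +174.4°.
(The naïve average (-158.4 + +147.2)/2 = -5.6° is on the wrong side of the globe.)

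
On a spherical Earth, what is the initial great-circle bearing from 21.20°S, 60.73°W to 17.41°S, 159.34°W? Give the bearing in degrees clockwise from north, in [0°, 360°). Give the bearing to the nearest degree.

Δλ = -159.34 − -60.73 = -98.61°.
θ = atan2( sin Δλ · cos φ₂ , cos φ₁ · sin φ₂ − sin φ₁ · cos φ₂ · cos Δλ )
  = atan2(-0.94343, -0.33062) = -109.312° → normalised to [0°, 360°): 250.688°.

251°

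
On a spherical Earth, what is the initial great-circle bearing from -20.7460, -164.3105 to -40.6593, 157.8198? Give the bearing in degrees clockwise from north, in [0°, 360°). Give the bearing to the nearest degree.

Δλ = 157.8198 − -164.3105 = 322.1303°; wrapped into (−180°, 180°]: -37.8697°.
θ = atan2( sin Δλ · cos φ₂ , cos φ₁ · sin φ₂ − sin φ₁ · cos φ₂ · cos Δλ )
  = atan2(-0.46568, -0.39719) = -130.462° → normalised to [0°, 360°): 229.538°.

230°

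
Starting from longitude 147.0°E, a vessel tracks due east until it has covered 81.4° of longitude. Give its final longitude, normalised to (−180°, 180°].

Start at +147.0°; shift +81.4° → +228.4°.
+228.4° lies outside (−180°, 180°]; subtract 360° → -131.6°.

131.6°W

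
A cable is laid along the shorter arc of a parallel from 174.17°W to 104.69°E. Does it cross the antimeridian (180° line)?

Yes

Naïve |104.69 − -174.17| = 278.86° > 180°, so the shorter arc goes the other way round — across 180°.
Signed shortest Δλ = ((104.69 − -174.17 + 180) mod 360) − 180 = -81.14°.
Going west by 81.14° from -174.17° passes through 180° before reaching +104.69°.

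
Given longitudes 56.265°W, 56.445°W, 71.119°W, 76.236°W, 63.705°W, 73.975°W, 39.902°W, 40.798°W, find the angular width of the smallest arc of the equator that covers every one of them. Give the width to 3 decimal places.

36.334°

Sort the longitudes: -76.236°, -73.975°, -71.119°, -63.705°, -56.445°, -56.265°, -40.798°, -39.902°.
Eastward gaps between consecutive values (wrapping around): 2.261°, 2.856°, 7.414°, 7.260°, 0.180°, 15.467°, 0.896°, 323.666°.
Largest gap = 323.666° ⇒ minimal covering band is its complement: 360° − 323.666° = 36.334°.
Band runs from -76.236° eastward to -39.902°.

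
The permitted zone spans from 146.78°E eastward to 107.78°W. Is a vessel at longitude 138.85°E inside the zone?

No

Band width going east from +146.78° to -107.78°: ((-107.78 − 146.78) mod 360) = 105.44°.
Offset of +138.85° east of the west edge: ((138.85 − 146.78) mod 360) = 352.07°.
352.07° > 105.44° ⇒ outside.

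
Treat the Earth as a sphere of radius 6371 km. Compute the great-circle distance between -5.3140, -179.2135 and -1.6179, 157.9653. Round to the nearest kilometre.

2566 km

Δλ = 157.9653 − -179.2135 = 337.1788°; wrapped into (−180°, 180°]: -22.8212°.
Δφ = -1.6179 − -5.3140 = 3.6961°.
a = sin²(Δφ/2) + cos φ₁ · cos φ₂ · sin²(Δλ/2) = 0.039996.
c = 2·atan2(√a, √(1−a)) = 0.40270 rad → d = 6371·c ≈ 2565.59 km.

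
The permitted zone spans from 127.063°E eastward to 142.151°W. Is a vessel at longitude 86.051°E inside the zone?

No

Band width going east from +127.063° to -142.151°: ((-142.151 − 127.063) mod 360) = 90.786°.
Offset of +86.051° east of the west edge: ((86.051 − 127.063) mod 360) = 318.988°.
318.988° > 90.786° ⇒ outside.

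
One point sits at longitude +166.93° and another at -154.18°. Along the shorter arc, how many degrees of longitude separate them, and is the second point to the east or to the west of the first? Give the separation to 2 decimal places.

Raw difference: -154.18 − 166.93 = -321.11°.
Normalise into (−180°, 180°]: -321.11° + 360° = 38.89°.
Positive ⇒ the second point lies to the east; separation 38.89°.

38.89° east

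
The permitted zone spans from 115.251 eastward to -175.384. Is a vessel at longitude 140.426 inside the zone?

Band width going east from +115.251° to -175.384°: ((-175.384 − 115.251) mod 360) = 69.365°.
Offset of +140.426° east of the west edge: ((140.426 − 115.251) mod 360) = 25.175°.
25.175° ≤ 69.365° ⇒ inside.

Yes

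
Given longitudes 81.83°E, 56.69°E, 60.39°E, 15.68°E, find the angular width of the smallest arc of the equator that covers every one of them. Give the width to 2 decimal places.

Sort the longitudes: +15.68°, +56.69°, +60.39°, +81.83°.
Eastward gaps between consecutive values (wrapping around): 41.01°, 3.70°, 21.44°, 293.85°.
Largest gap = 293.85° ⇒ minimal covering band is its complement: 360° − 293.85° = 66.15°.
Band runs from +15.68° eastward to +81.83°.

66.15°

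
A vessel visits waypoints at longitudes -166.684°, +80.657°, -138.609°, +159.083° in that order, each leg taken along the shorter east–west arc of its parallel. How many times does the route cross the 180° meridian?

3

Leg 1: -166.684° → +80.657°, shortest Δλ = -112.659° (west) — crosses 180°.
Leg 2: +80.657° → -138.609°, shortest Δλ = 140.734° (east) — crosses 180°.
Leg 3: -138.609° → +159.083°, shortest Δλ = -62.308° (west) — crosses 180°.
Total crossings: 3.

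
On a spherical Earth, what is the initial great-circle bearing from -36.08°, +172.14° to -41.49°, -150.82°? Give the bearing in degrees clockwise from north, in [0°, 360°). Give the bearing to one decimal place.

Δλ = -150.82 − 172.14 = -322.96°; wrapped into (−180°, 180°]: 37.04°.
θ = atan2( sin Δλ · cos φ₂ , cos φ₁ · sin φ₂ − sin φ₁ · cos φ₂ · cos Δλ )
  = atan2(0.45122, -0.18330) = 112.108° → normalised to [0°, 360°): 112.108°.

112.1°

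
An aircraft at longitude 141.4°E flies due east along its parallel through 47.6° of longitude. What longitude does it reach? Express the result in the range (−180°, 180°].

Start at +141.4°; shift +47.6° → +189.0°.
+189.0° lies outside (−180°, 180°]; subtract 360° → -171.0°.

171.0°W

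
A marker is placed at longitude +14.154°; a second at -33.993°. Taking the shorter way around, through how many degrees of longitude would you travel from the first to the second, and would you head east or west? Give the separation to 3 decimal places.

48.147° west

Raw difference: -33.993 − 14.154 = -48.147°.
Normalise into (−180°, 180°]: -48.147° stays -48.147°.
Negative ⇒ the second point lies to the west; separation 48.147°.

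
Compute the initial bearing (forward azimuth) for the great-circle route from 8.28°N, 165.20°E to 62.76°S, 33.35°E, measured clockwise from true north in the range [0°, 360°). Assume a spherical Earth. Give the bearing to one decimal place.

202.2°

Δλ = 33.35 − 165.20 = -131.85°.
θ = atan2( sin Δλ · cos φ₂ , cos φ₁ · sin φ₂ − sin φ₁ · cos φ₂ · cos Δλ )
  = atan2(-0.34095, -0.83585) = -157.809° → normalised to [0°, 360°): 202.191°.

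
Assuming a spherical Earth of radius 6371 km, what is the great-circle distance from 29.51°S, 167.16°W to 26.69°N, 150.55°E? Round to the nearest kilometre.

Δλ = 150.55 − -167.16 = 317.71°; wrapped into (−180°, 180°]: -42.29°.
Δφ = 26.69 − -29.51 = 56.20°.
a = sin²(Δφ/2) + cos φ₁ · cos φ₂ · sin²(Δλ/2) = 0.323030.
c = 2·atan2(√a, √(1−a)) = 1.20902 rad → d = 6371·c ≈ 7702.65 km.

7703 km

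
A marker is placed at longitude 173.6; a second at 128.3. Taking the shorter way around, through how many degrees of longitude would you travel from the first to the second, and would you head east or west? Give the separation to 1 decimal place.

Raw difference: 128.3 − 173.6 = -45.3°.
Normalise into (−180°, 180°]: -45.3° stays -45.3°.
Negative ⇒ the second point lies to the west; separation 45.3°.

45.3° west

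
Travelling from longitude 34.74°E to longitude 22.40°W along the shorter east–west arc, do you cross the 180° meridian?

No

Signed shortest Δλ = ((-22.40 − 34.74 + 180) mod 360) − 180 = -57.14°.
Going west by 57.14° from +34.74° reaches -22.40° without touching 180°.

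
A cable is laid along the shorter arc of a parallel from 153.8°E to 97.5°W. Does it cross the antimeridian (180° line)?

Yes

Naïve |-97.5 − 153.8| = 251.3° > 180°, so the shorter arc goes the other way round — across 180°.
Signed shortest Δλ = ((-97.5 − 153.8 + 180) mod 360) − 180 = 108.7°.
Going east by 108.7° from +153.8° passes through 180° before reaching -97.5°.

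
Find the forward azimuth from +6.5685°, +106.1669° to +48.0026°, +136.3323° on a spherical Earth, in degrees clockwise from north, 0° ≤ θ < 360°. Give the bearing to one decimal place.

26.6°

Δλ = 136.3323 − 106.1669 = 30.1654°.
θ = atan2( sin Δλ · cos φ₂ , cos φ₁ · sin φ₂ − sin φ₁ · cos φ₂ · cos Δλ )
  = atan2(0.33622, 0.67212) = 26.576° → normalised to [0°, 360°): 26.576°.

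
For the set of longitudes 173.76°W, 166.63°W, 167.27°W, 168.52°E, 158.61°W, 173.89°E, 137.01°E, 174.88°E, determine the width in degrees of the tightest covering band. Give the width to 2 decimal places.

64.38°

Sort the longitudes: -173.76°, -167.27°, -166.63°, -158.61°, +137.01°, +168.52°, +173.89°, +174.88°.
Eastward gaps between consecutive values (wrapping around): 6.49°, 0.64°, 8.02°, 295.62°, 31.51°, 5.37°, 0.99°, 11.36°.
Largest gap = 295.62° ⇒ minimal covering band is its complement: 360° − 295.62° = 64.38°.
Band runs from +137.01° eastward to -158.61°, crossing the antimeridian.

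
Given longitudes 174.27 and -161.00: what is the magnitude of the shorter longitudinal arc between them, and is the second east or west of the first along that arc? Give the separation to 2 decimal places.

Raw difference: -161.00 − 174.27 = -335.27°.
Normalise into (−180°, 180°]: -335.27° + 360° = 24.73°.
Positive ⇒ the second point lies to the east; separation 24.73°.

24.73° east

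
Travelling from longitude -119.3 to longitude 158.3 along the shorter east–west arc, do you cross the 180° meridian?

Yes

Naïve |158.3 − -119.3| = 277.6° > 180°, so the shorter arc goes the other way round — across 180°.
Signed shortest Δλ = ((158.3 − -119.3 + 180) mod 360) − 180 = -82.4°.
Going west by 82.4° from -119.3° passes through 180° before reaching +158.3°.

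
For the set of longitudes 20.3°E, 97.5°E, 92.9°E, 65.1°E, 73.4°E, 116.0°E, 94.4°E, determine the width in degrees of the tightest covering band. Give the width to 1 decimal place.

95.7°

Sort the longitudes: +20.3°, +65.1°, +73.4°, +92.9°, +94.4°, +97.5°, +116.0°.
Eastward gaps between consecutive values (wrapping around): 44.8°, 8.3°, 19.5°, 1.5°, 3.1°, 18.5°, 264.3°.
Largest gap = 264.3° ⇒ minimal covering band is its complement: 360° − 264.3° = 95.7°.
Band runs from +20.3° eastward to +116.0°.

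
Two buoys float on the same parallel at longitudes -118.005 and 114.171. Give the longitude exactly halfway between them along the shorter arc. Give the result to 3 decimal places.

+178.083°

Signed shortest Δλ from -118.005° to +114.171° is -127.824°.
Midpoint longitude = -118.005° + (-127.824°)/2 = -118.005° − 63.912° = -181.917°.
Normalise into (−180°, 180°]: +178.083°.
(The naïve average (-118.005 + +114.171)/2 = -1.917° is on the wrong side of the globe.)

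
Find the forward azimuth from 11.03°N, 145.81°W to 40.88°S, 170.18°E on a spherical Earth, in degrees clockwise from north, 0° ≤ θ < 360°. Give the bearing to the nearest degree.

Δλ = 170.18 − -145.81 = 315.99°; wrapped into (−180°, 180°]: -44.01°.
θ = atan2( sin Δλ · cos φ₂ , cos φ₁ · sin φ₂ − sin φ₁ · cos φ₂ · cos Δλ )
  = atan2(-0.52531, -0.74643) = -144.863° → normalised to [0°, 360°): 215.137°.

215°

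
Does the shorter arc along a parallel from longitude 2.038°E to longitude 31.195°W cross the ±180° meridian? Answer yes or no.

Signed shortest Δλ = ((-31.195 − 2.038 + 180) mod 360) − 180 = -33.233°.
Going west by 33.233° from +2.038° reaches -31.195° without touching 180°.

No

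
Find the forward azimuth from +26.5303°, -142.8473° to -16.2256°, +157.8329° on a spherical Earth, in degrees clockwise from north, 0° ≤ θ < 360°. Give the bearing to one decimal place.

240.4°

Δλ = 157.8329 − -142.8473 = 300.6802°; wrapped into (−180°, 180°]: -59.3198°.
θ = atan2( sin Δλ · cos φ₂ , cos φ₁ · sin φ₂ − sin φ₁ · cos φ₂ · cos Δλ )
  = atan2(-0.82577, -0.46883) = -119.586° → normalised to [0°, 360°): 240.414°.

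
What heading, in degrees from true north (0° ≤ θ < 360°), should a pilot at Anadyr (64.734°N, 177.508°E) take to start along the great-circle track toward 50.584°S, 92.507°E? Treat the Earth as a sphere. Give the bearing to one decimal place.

239.0°

Δλ = 92.507 − 177.508 = -85.001°.
θ = atan2( sin Δλ · cos φ₂ , cos φ₁ · sin φ₂ − sin φ₁ · cos φ₂ · cos Δλ )
  = atan2(-0.63253, -0.37978) = -120.981° → normalised to [0°, 360°): 239.019°.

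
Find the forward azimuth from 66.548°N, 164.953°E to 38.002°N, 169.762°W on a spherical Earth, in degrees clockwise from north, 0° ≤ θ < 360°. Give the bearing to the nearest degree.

Δλ = -169.762 − 164.953 = -334.715°; wrapped into (−180°, 180°]: 25.285°.
θ = atan2( sin Δλ · cos φ₂ , cos φ₁ · sin φ₂ − sin φ₁ · cos φ₂ · cos Δλ )
  = atan2(0.33657, -0.40861) = 140.522° → normalised to [0°, 360°): 140.522°.

141°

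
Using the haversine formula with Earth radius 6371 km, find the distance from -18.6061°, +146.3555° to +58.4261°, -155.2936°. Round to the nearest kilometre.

10080 km

Δλ = -155.2936 − 146.3555 = -301.6491°; wrapped into (−180°, 180°]: 58.3509°.
Δφ = 58.4261 − -18.6061 = 77.0322°.
a = sin²(Δφ/2) + cos φ₁ · cos φ₂ · sin²(Δλ/2) = 0.505724.
c = 2·atan2(√a, √(1−a)) = 1.58224 rad → d = 6371·c ≈ 10080.48 km.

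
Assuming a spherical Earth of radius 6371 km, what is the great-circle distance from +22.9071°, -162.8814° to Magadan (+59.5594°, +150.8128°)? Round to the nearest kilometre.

5432 km

Δλ = 150.8128 − -162.8814 = 313.6942°; wrapped into (−180°, 180°]: -46.3058°.
Δφ = 59.5594 − 22.9071 = 36.6523°.
a = sin²(Δφ/2) + cos φ₁ · cos φ₂ · sin²(Δλ/2) = 0.171012.
c = 2·atan2(√a, √(1−a)) = 0.85267 rad → d = 6371·c ≈ 5432.34 km.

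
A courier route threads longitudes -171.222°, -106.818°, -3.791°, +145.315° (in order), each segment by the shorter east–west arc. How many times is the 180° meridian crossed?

0

Leg 1: -171.222° → -106.818°, shortest Δλ = 64.404° (east) — does not cross 180°.
Leg 2: -106.818° → -3.791°, shortest Δλ = 103.027° (east) — does not cross 180°.
Leg 3: -3.791° → +145.315°, shortest Δλ = 149.106° (east) — does not cross 180°.
Total crossings: 0.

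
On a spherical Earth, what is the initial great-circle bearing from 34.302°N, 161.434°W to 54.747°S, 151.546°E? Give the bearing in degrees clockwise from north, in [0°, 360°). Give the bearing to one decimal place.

Δλ = 151.546 − -161.434 = 312.980°; wrapped into (−180°, 180°]: -47.020°.
θ = atan2( sin Δλ · cos φ₂ , cos φ₁ · sin φ₂ − sin φ₁ · cos φ₂ · cos Δλ )
  = atan2(-0.42227, -0.89634) = -154.775° → normalised to [0°, 360°): 205.225°.

205.2°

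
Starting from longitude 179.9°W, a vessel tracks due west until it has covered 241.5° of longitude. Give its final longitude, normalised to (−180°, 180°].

61.4°W

Start at -179.9°; shift −241.5° → -421.4°.
-421.4° lies outside (−180°, 180°]; add 360° → -61.4°.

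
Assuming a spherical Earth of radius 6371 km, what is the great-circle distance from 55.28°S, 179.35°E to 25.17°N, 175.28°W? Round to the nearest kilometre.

Δλ = -175.28 − 179.35 = -354.63°; wrapped into (−180°, 180°]: 5.37°.
Δφ = 25.17 − -55.28 = 80.45°.
a = sin²(Δφ/2) + cos φ₁ · cos φ₂ · sin²(Δλ/2) = 0.418177.
c = 2·atan2(√a, √(1−a)) = 1.40641 rad → d = 6371·c ≈ 8960.25 km.

8960 km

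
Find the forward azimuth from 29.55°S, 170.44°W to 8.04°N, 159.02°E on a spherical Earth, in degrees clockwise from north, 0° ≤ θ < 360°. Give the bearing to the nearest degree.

317°

Δλ = 159.02 − -170.44 = 329.46°; wrapped into (−180°, 180°]: -30.54°.
θ = atan2( sin Δλ · cos φ₂ , cos φ₁ · sin φ₂ − sin φ₁ · cos φ₂ · cos Δλ )
  = atan2(-0.50315, 0.54226) = -42.857° → normalised to [0°, 360°): 317.143°.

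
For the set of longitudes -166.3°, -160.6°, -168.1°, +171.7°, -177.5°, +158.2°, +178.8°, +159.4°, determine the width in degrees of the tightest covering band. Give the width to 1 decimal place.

Sort the longitudes: -177.5°, -168.1°, -166.3°, -160.6°, +158.2°, +159.4°, +171.7°, +178.8°.
Eastward gaps between consecutive values (wrapping around): 9.4°, 1.8°, 5.7°, 318.8°, 1.2°, 12.3°, 7.1°, 3.7°.
Largest gap = 318.8° ⇒ minimal covering band is its complement: 360° − 318.8° = 41.2°.
Band runs from +158.2° eastward to -160.6°, crossing the antimeridian.

41.2°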